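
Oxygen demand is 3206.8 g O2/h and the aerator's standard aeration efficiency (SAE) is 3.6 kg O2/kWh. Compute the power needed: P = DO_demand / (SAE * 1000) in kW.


SAE in g O2/kWh = 3.6 * 1000 = 3600 g/kWh
P = DO_demand / SAE_g = 3206.8 / 3600 = 0.890778 kW

0.890778 kW


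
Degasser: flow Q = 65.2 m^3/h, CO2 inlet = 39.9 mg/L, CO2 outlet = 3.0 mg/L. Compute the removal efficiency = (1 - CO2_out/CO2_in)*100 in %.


CO2_out / CO2_in = 3.0 / 39.9 = 0.07518797
Fraction remaining = 0.07518797
efficiency = (1 - 0.07518797) * 100 = 92.4812 %

92.4812 %


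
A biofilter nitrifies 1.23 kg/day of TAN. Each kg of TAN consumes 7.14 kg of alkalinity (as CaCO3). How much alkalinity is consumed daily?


Alkalinity factor: 7.14 kg CaCO3 consumed per kg TAN nitrified
alk = 1.23 kg TAN * 7.14 = 8.7822 kg CaCO3/day

8.7822 kg CaCO3/day


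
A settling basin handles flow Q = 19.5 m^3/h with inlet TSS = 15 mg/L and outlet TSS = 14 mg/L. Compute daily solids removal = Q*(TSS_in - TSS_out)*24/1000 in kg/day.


Concentration drop: TSS_in - TSS_out = 15 - 14 = 1 mg/L
Hourly solids removed = Q * dTSS = 19.5 m^3/h * 1 mg/L = 19.5 g/h  (m^3/h * mg/L = g/h)
Daily solids removed = 19.5 * 24 = 468 g/day
Convert g to kg: 468 / 1000 = 0.468 kg/day

0.468 kg/day


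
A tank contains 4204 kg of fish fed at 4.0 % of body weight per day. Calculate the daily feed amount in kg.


Feeding rate fraction = 4.0% / 100 = 0.04
Daily feed = 4204 kg * 0.04 = 168.16 kg/day

168.16 kg/day


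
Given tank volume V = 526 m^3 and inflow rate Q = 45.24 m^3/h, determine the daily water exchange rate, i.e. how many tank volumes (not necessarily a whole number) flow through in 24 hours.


Daily flow volume = 45.24 m^3/h * 24 h = 1085.76 m^3/day
Exchanges = daily flow / tank volume = 1085.76 / 526 = 2.06418 exchanges/day

2.06418 exchanges/day


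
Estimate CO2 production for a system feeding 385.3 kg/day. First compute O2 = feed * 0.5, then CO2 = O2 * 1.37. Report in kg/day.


O2 = 385.3 * 0.5 = 192.65
CO2 = 192.65 * 1.37 = 263.9305

263.9305 kg/day


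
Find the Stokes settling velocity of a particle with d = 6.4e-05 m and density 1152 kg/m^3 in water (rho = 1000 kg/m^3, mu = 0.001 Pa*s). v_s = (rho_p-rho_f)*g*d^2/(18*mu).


Density difference: rho_p - rho_f = 1152 - 1000 = 152 kg/m^3
d^2 = (6.4e-05)^2 = 4.096e-09 m^2
Numerator = (rho_p - rho_f) * g * d^2 = 152 * 9.81 * 4.096e-09 = 6.1076275e-06
Denominator = 18 * mu = 18 * 0.001 = 0.018
v_s = 6.1076275e-06 / 0.018 = 3.39313e-04 m/s
Check: Re = rho_f * v_s * d / mu = 1000 * 3.39313e-04 * 6.4e-05 / 0.001 = 0.0217 < 1, so Stokes' law applies.

3.39313e-04 m/s


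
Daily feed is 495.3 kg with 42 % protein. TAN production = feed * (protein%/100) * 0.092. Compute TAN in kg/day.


Protein in feed = 495.3 * 42/100 = 208.026 kg/day
TAN = protein * 0.092 = 208.026 * 0.092 = 19.138392 kg/day

19.138392 kg/day


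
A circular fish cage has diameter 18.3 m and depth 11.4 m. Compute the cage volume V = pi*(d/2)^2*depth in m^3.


r = d/2 = 18.3/2 = 9.15 m
Base area = pi*r^2 = pi*9.15^2 = 263.02199 m^2
Volume = 263.02199 * 11.4 = 2998.45 m^3

2998.45 m^3


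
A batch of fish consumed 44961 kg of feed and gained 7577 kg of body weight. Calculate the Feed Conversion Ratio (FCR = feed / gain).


FCR = feed consumed / weight gained
FCR = 44961 kg / 7577 kg = 5.93388

5.93388


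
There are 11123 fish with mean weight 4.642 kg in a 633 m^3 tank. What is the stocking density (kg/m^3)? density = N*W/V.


Total biomass = 11123 fish * 4.642 kg = 51632.966 kg
Density = total biomass / volume = 51632.966 / 633 = 81.5687 kg/m^3

81.5687 kg/m^3


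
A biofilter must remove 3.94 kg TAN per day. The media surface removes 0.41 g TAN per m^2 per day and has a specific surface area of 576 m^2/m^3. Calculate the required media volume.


A = 3.94*1000 / 0.41 = 9609.7561 m^2
V = 9609.7561 / 576 = 16.6836

16.6836 m^3


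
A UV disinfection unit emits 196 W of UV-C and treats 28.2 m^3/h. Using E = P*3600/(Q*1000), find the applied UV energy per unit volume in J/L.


Energy delivered per hour = 196 W * 3600 s = 705600 J/h
Volume treated per hour = 28.2 m^3/h * 1000 = 28200 L/h
dose = 705600 / 28200 = 25.0213 J/L

25.0213 J/L


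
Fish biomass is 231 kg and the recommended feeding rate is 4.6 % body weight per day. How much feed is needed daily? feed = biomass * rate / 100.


Feeding rate fraction = 4.6% / 100 = 0.046
Daily feed = 231 kg * 0.046 = 10.626 kg/day

10.626 kg/day


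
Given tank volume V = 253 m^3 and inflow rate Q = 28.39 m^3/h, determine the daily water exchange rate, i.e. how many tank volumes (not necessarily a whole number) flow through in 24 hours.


Daily flow volume = 28.39 m^3/h * 24 h = 681.36 m^3/day
Exchanges = daily flow / tank volume = 681.36 / 253 = 2.69312 exchanges/day

2.69312 exchanges/day


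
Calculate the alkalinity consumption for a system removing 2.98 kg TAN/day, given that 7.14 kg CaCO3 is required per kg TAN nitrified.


Alkalinity factor: 7.14 kg CaCO3 consumed per kg TAN nitrified
alk = 2.98 kg TAN * 7.14 = 21.2772 kg CaCO3/day

21.2772 kg CaCO3/day


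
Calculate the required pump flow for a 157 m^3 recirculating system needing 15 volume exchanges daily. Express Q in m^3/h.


Daily recirculation volume = 157 m^3 * 15 = 2355 m^3/day
Flow rate Q = daily volume / 24 h = 2355 / 24 = 98.125 m^3/h

98.125 m^3/h


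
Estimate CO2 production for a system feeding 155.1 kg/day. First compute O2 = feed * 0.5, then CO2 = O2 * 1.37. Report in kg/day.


O2 = 155.1 * 0.5 = 77.55
CO2 = 77.55 * 1.37 = 106.2435

106.2435 kg/day


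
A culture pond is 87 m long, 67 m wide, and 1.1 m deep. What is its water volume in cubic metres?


Base area = L * W = 87 * 67 = 5829 m^2
Volume = area * depth = 5829 * 1.1 = 6411.9 m^3

6411.9 m^3


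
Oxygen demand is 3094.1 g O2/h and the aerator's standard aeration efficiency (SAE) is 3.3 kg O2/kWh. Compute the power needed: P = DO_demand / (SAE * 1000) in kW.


SAE in g O2/kWh = 3.3 * 1000 = 3300 g/kWh
P = DO_demand / SAE_g = 3094.1 / 3300 = 0.937606 kW

0.937606 kW


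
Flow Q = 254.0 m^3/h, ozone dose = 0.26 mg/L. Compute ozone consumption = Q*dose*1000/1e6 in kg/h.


O3 demand (mg/h) = Q * dose * 1000 = 254.0 * 0.26 * 1000 = 66040 mg/h
Convert mg to kg: 66040 / 1e6 = 0.06604 kg/h

0.06604 kg/h


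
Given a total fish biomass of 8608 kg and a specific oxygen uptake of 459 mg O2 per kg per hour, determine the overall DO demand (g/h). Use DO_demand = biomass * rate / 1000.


Total O2 consumption (mg/h) = 8608 kg * 459 mg/(kg*h) = 3951072 mg/h
Convert to g/h: 3951072 / 1000 = 3951.072 g/h

3951.072 g/h


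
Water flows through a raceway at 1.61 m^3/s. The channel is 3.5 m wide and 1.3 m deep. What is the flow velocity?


Cross-sectional area = W * d = 3.5 * 1.3 = 4.55 m^2
Velocity = Q / A = 1.61 / 4.55 = 0.353846 m/s

0.353846 m/s


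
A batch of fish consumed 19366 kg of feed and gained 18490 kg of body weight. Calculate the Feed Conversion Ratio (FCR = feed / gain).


FCR = feed consumed / weight gained
FCR = 19366 kg / 18490 kg = 1.04738

1.04738


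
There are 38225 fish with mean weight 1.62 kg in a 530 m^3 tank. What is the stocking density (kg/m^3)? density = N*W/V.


Total biomass = 38225 fish * 1.62 kg = 61924.5 kg
Density = total biomass / volume = 61924.5 / 530 = 116.839 kg/m^3

116.839 kg/m^3


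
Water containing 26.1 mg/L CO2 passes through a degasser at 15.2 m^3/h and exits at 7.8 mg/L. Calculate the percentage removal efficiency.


CO2_out / CO2_in = 7.8 / 26.1 = 0.29885057
Fraction remaining = 0.29885057
efficiency = (1 - 0.29885057) * 100 = 70.1149 %

70.1149 %


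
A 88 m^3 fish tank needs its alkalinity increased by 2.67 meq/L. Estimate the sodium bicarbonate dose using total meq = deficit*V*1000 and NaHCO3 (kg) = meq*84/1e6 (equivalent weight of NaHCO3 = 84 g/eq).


Tank volume in L = 88 m^3 * 1000 = 88000 L
Total meq required = 2.67 meq/L * 88000 L = 234960 meq
NaHCO3 mass = 234960 meq * 84 mg/meq / 1e6 = 19.7366 kg

19.7366 kg


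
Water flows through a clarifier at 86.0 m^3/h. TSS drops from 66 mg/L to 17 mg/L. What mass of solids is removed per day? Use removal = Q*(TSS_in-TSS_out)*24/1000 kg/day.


Concentration drop: TSS_in - TSS_out = 66 - 17 = 49 mg/L
Hourly solids removed = Q * dTSS = 86.0 m^3/h * 49 mg/L = 4214 g/h  (m^3/h * mg/L = g/h)
Daily solids removed = 4214 * 24 = 101136 g/day
Convert g to kg: 101136 / 1000 = 101.136 kg/day

101.136 kg/day


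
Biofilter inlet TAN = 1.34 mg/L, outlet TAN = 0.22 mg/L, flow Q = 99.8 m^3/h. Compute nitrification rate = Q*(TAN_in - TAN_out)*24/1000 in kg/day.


Concentration drop: TAN_in - TAN_out = 1.34 - 0.22 = 1.12 mg/L
Hourly TAN removed = Q * dTAN = 99.8 m^3/h * 1.12 mg/L = 111.776 g/h  (m^3/h * mg/L = g/h)
Daily TAN removed = 111.776 * 24 = 2682.624 g/day
Convert to kg/day: 2682.624 / 1000 = 2.682624 kg/day

2.682624 kg/day


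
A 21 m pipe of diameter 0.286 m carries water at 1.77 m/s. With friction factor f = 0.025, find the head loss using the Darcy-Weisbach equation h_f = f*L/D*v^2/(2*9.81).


v^2 = 1.77^2 = 3.1329 m^2/s^2
L/D = 21/0.286 = 73.426573
h_f = f*(L/D)*v^2/(2g) = 0.025 * 73.426573 * 3.1329 / 19.62 = 0.293117 m

0.293117 m


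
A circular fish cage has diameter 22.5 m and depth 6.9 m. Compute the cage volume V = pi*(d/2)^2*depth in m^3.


r = d/2 = 22.5/2 = 11.25 m
Base area = pi*r^2 = pi*11.25^2 = 397.60782 m^2
Volume = 397.60782 * 6.9 = 2743.49 m^3

2743.49 m^3


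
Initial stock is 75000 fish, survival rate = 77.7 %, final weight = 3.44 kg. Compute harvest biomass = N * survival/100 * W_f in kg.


Survivors = 75000 * 77.7/100 = 58275 fish
Harvest biomass = survivors * W_f = 58275 * 3.44 = 200466 kg

200466 kg


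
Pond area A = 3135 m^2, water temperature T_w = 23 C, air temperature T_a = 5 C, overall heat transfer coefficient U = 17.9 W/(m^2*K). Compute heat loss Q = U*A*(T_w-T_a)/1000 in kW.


Temperature difference dT = 23 - 5 = 18 K
Heat loss (W) = U * A * dT = 17.9 * 3135 * 18 = 1010097 W
Convert to kW: 1010097 / 1000 = 1010.097 kW

1010.097 kW


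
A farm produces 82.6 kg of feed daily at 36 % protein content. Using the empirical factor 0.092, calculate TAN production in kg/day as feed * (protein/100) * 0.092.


Protein in feed = 82.6 * 36/100 = 29.736 kg/day
TAN = protein * 0.092 = 29.736 * 0.092 = 2.735712 kg/day

2.735712 kg/day


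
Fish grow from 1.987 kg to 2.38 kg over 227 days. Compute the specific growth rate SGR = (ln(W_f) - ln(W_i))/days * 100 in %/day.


ln(W_f) = ln(2.38) = 0.86710049
ln(W_i) = ln(1.987) = 0.68662596
ln(W_f) - ln(W_i) = 0.86710049 - 0.68662596 = 0.18047453
SGR = 0.18047453 / 227 * 100 = 0.0795042 %/day

0.0795042 %/day


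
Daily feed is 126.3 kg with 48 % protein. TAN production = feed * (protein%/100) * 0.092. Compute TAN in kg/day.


Protein in feed = 126.3 * 48/100 = 60.624 kg/day
TAN = protein * 0.092 = 60.624 * 0.092 = 5.577408 kg/day

5.577408 kg/day


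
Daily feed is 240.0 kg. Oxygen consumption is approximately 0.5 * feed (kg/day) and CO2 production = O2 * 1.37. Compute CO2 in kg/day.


O2 = 240.0 * 0.5 = 120
CO2 = 120 * 1.37 = 164.4

164.4 kg/day


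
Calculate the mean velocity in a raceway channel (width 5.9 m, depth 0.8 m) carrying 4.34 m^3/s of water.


Cross-sectional area = W * d = 5.9 * 0.8 = 4.72 m^2
Velocity = Q / A = 4.34 / 4.72 = 0.919492 m/s

0.919492 m/s


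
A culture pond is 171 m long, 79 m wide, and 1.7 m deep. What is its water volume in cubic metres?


Base area = L * W = 171 * 79 = 13509 m^2
Volume = area * depth = 13509 * 1.7 = 22965.3 m^3

22965.3 m^3


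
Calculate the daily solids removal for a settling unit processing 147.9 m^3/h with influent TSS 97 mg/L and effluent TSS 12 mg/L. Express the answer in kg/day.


Concentration drop: TSS_in - TSS_out = 97 - 12 = 85 mg/L
Hourly solids removed = Q * dTSS = 147.9 m^3/h * 85 mg/L = 12571.5 g/h  (m^3/h * mg/L = g/h)
Daily solids removed = 12571.5 * 24 = 301716 g/day
Convert g to kg: 301716 / 1000 = 301.716 kg/day

301.716 kg/day


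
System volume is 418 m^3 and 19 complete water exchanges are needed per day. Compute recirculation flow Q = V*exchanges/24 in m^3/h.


Daily recirculation volume = 418 m^3 * 19 = 7942 m^3/day
Flow rate Q = daily volume / 24 h = 7942 / 24 = 330.917 m^3/h

330.917 m^3/h


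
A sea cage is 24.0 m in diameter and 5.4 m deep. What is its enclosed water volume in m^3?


r = d/2 = 24.0/2 = 12 m
Base area = pi*r^2 = pi*12^2 = 452.38934 m^2
Volume = 452.38934 * 5.4 = 2442.9 m^3

2442.9 m^3


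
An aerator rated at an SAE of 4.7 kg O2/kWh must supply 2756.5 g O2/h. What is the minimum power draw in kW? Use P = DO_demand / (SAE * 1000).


SAE in g O2/kWh = 4.7 * 1000 = 4700 g/kWh
P = DO_demand / SAE_g = 2756.5 / 4700 = 0.586489 kW

0.586489 kW


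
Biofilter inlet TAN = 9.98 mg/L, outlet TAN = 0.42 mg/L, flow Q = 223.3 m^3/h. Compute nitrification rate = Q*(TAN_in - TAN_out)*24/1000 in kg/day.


Concentration drop: TAN_in - TAN_out = 9.98 - 0.42 = 9.56 mg/L
Hourly TAN removed = Q * dTAN = 223.3 m^3/h * 9.56 mg/L = 2134.748 g/h  (m^3/h * mg/L = g/h)
Daily TAN removed = 2134.748 * 24 = 51233.952 g/day
Convert to kg/day: 51233.952 / 1000 = 51.233952 kg/day

51.233952 kg/day


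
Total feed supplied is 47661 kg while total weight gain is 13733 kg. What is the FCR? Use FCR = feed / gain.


FCR = feed consumed / weight gained
FCR = 47661 kg / 13733 kg = 3.47055

3.47055


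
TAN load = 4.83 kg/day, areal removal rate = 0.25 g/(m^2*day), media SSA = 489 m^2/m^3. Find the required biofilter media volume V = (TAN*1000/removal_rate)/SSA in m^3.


A = 4.83*1000 / 0.25 = 19320 m^2
V = 19320 / 489 = 39.5092

39.5092 m^3


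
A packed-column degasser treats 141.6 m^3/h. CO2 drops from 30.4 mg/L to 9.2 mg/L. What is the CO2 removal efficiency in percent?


CO2_out / CO2_in = 9.2 / 30.4 = 0.30263158
Fraction remaining = 0.30263158
efficiency = (1 - 0.30263158) * 100 = 69.7368 %

69.7368 %


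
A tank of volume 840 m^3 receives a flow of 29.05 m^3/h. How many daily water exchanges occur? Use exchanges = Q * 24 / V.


Daily flow volume = 29.05 m^3/h * 24 h = 697.2 m^3/day
Exchanges = daily flow / tank volume = 697.2 / 840 = 0.83 exchanges/day

0.83 exchanges/day


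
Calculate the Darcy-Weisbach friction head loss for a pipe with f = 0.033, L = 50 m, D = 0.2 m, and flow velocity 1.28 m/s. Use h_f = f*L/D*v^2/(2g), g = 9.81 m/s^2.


v^2 = 1.28^2 = 1.6384 m^2/s^2
L/D = 50/0.2 = 250
h_f = f*(L/D)*v^2/(2g) = 0.033 * 250 * 1.6384 / 19.62 = 0.68893 m

0.68893 m


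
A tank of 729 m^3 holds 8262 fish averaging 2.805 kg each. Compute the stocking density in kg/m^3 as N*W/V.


Total biomass = 8262 fish * 2.805 kg = 23174.91 kg
Density = total biomass / volume = 23174.91 / 729 = 31.79 kg/m^3

31.79 kg/m^3


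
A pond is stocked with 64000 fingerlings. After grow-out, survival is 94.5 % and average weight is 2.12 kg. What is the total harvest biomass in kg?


Survivors = 64000 * 94.5/100 = 60480 fish
Harvest biomass = survivors * W_f = 60480 * 2.12 = 128217.6 kg

128217.6 kg


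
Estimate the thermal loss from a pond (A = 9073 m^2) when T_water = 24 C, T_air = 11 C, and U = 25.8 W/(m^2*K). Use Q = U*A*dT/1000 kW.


Temperature difference dT = 24 - 11 = 13 K
Heat loss (W) = U * A * dT = 25.8 * 9073 * 13 = 3043084.2 W
Convert to kW: 3043084.2 / 1000 = 3043.0842 kW

3043.0842 kW


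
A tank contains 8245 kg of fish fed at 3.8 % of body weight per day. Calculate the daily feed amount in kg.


Feeding rate fraction = 3.8% / 100 = 0.038
Daily feed = 8245 kg * 0.038 = 313.31 kg/day

313.31 kg/day


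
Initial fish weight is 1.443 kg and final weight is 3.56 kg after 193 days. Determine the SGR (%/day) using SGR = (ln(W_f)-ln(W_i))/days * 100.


ln(W_f) = ln(3.56) = 1.2697605
ln(W_i) = ln(1.443) = 0.36672428
ln(W_f) - ln(W_i) = 1.2697605 - 0.36672428 = 0.90303622
SGR = 0.90303622 / 193 * 100 = 0.467894 %/day

0.467894 %/day


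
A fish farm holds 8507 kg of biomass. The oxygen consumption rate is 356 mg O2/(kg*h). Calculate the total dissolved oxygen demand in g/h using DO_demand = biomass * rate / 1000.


Total O2 consumption (mg/h) = 8507 kg * 356 mg/(kg*h) = 3028492 mg/h
Convert to g/h: 3028492 / 1000 = 3028.492 g/h

3028.492 g/h


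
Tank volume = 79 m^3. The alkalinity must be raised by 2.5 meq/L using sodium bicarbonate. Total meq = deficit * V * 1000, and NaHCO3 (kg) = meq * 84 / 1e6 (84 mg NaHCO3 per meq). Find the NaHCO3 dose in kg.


Tank volume in L = 79 m^3 * 1000 = 79000 L
Total meq required = 2.5 meq/L * 79000 L = 197500 meq
NaHCO3 mass = 197500 meq * 84 mg/meq / 1e6 = 16.59 kg

16.59 kg


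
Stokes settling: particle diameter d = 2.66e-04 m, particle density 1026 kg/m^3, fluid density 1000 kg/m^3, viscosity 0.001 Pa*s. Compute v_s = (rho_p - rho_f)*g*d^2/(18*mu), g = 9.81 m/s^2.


Density difference: rho_p - rho_f = 1026 - 1000 = 26 kg/m^3
d^2 = (2.66e-04)^2 = 7.0756e-08 m^2
Numerator = (rho_p - rho_f) * g * d^2 = 26 * 9.81 * 7.0756e-08 = 1.8047025e-05
Denominator = 18 * mu = 18 * 0.001 = 0.018
v_s = 1.8047025e-05 / 0.018 = 0.00100261 m/s
Check: Re = rho_f * v_s * d / mu = 1000 * 0.00100261 * 2.66e-04 / 0.001 = 0.267 < 1, so Stokes' law applies.

0.00100261 m/s


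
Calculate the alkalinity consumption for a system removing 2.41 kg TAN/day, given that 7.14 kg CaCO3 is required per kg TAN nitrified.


Alkalinity factor: 7.14 kg CaCO3 consumed per kg TAN nitrified
alk = 2.41 kg TAN * 7.14 = 17.2074 kg CaCO3/day

17.2074 kg CaCO3/day


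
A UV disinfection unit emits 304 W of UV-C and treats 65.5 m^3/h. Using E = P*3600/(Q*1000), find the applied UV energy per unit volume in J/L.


Energy delivered per hour = 304 W * 3600 s = 1094400 J/h
Volume treated per hour = 65.5 m^3/h * 1000 = 65500 L/h
dose = 1094400 / 65500 = 16.7084 J/L

16.7084 J/L


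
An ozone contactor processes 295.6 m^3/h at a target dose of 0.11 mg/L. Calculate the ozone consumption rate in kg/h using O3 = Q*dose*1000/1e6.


O3 demand (mg/h) = Q * dose * 1000 = 295.6 * 0.11 * 1000 = 32516 mg/h
Convert mg to kg: 32516 / 1e6 = 0.032516 kg/h

0.032516 kg/h


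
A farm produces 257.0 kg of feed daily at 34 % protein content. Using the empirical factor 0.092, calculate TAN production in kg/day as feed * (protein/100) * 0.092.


Protein in feed = 257.0 * 34/100 = 87.38 kg/day
TAN = protein * 0.092 = 87.38 * 0.092 = 8.03896 kg/day

8.03896 kg/day


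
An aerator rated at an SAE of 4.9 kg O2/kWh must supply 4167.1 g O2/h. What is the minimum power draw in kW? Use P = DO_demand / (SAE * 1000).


SAE in g O2/kWh = 4.9 * 1000 = 4900 g/kWh
P = DO_demand / SAE_g = 4167.1 / 4900 = 0.850429 kW

0.850429 kW


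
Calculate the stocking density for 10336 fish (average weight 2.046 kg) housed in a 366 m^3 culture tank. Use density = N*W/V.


Total biomass = 10336 fish * 2.046 kg = 21147.456 kg
Density = total biomass / volume = 21147.456 / 366 = 57.7799 kg/m^3

57.7799 kg/m^3


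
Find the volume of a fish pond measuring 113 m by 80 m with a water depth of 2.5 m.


Base area = L * W = 113 * 80 = 9040 m^2
Volume = area * depth = 9040 * 2.5 = 22600 m^3

22600 m^3


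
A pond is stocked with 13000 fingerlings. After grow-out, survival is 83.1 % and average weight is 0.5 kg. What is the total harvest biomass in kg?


Survivors = 13000 * 83.1/100 = 10803 fish
Harvest biomass = survivors * W_f = 10803 * 0.5 = 5401.5 kg

5401.5 kg


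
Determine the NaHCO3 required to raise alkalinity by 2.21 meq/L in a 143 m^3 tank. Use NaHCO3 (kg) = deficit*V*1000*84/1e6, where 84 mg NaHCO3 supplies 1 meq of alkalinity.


Tank volume in L = 143 m^3 * 1000 = 143000 L
Total meq required = 2.21 meq/L * 143000 L = 316030 meq
NaHCO3 mass = 316030 meq * 84 mg/meq / 1e6 = 26.5465 kg

26.5465 kg


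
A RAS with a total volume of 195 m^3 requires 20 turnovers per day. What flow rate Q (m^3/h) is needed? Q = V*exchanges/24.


Daily recirculation volume = 195 m^3 * 20 = 3900 m^3/day
Flow rate Q = daily volume / 24 h = 3900 / 24 = 162.5 m^3/h

162.5 m^3/h


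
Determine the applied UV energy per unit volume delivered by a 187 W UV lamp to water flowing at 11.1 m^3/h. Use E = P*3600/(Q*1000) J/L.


Energy delivered per hour = 187 W * 3600 s = 673200 J/h
Volume treated per hour = 11.1 m^3/h * 1000 = 11100 L/h
dose = 673200 / 11100 = 60.6486 J/L

60.6486 J/L


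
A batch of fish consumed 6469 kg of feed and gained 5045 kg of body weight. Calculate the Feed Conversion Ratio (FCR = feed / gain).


FCR = feed consumed / weight gained
FCR = 6469 kg / 5045 kg = 1.28226

1.28226


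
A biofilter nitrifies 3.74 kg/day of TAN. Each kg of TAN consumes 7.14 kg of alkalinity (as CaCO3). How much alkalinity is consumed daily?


Alkalinity factor: 7.14 kg CaCO3 consumed per kg TAN nitrified
alk = 3.74 kg TAN * 7.14 = 26.7036 kg CaCO3/day

26.7036 kg CaCO3/day


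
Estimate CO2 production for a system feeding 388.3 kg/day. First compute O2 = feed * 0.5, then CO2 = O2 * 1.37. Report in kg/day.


O2 = 388.3 * 0.5 = 194.15
CO2 = 194.15 * 1.37 = 265.9855

265.9855 kg/day


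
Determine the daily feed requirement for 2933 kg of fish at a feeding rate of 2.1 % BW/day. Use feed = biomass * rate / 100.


Feeding rate fraction = 2.1% / 100 = 0.021
Daily feed = 2933 kg * 0.021 = 61.593 kg/day

61.593 kg/day


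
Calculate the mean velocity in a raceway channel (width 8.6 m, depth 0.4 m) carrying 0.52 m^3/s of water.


Cross-sectional area = W * d = 8.6 * 0.4 = 3.44 m^2
Velocity = Q / A = 0.52 / 3.44 = 0.151163 m/s

0.151163 m/s


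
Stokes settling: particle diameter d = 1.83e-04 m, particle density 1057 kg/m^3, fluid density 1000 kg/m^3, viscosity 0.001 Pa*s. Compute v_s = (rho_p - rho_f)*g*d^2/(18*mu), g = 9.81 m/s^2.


Density difference: rho_p - rho_f = 1057 - 1000 = 57 kg/m^3
d^2 = (1.83e-04)^2 = 3.3489e-08 m^2
Numerator = (rho_p - rho_f) * g * d^2 = 57 * 9.81 * 3.3489e-08 = 1.8726044e-05
Denominator = 18 * mu = 18 * 0.001 = 0.018
v_s = 1.8726044e-05 / 0.018 = 0.00104034 m/s
Check: Re = rho_f * v_s * d / mu = 1000 * 0.00104034 * 1.83e-04 / 0.001 = 0.19 < 1, so Stokes' law applies.

0.00104034 m/s


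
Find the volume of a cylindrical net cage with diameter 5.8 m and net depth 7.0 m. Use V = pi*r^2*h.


r = d/2 = 5.8/2 = 2.9 m
Base area = pi*r^2 = pi*2.9^2 = 26.420794 m^2
Volume = 26.420794 * 7.0 = 184.946 m^3

184.946 m^3


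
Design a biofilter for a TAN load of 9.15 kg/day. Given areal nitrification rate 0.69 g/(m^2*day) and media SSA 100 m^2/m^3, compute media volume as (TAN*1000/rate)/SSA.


A = 9.15*1000 / 0.69 = 13260.87 m^2
V = 13260.87 / 100 = 132.609

132.609 m^3


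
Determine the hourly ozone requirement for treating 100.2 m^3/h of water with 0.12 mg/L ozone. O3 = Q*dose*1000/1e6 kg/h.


O3 demand (mg/h) = Q * dose * 1000 = 100.2 * 0.12 * 1000 = 12024 mg/h
Convert mg to kg: 12024 / 1e6 = 0.012024 kg/h

0.012024 kg/h


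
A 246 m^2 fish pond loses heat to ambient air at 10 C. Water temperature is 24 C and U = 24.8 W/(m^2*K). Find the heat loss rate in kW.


Temperature difference dT = 24 - 10 = 14 K
Heat loss (W) = U * A * dT = 24.8 * 246 * 14 = 85411.2 W
Convert to kW: 85411.2 / 1000 = 85.4112 kW

85.4112 kW


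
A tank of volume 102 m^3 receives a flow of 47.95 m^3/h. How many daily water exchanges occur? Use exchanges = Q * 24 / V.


Daily flow volume = 47.95 m^3/h * 24 h = 1150.8 m^3/day
Exchanges = daily flow / tank volume = 1150.8 / 102 = 11.2824 exchanges/day

11.2824 exchanges/day


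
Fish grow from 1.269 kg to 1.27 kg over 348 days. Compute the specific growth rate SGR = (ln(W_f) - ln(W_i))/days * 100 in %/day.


ln(W_f) = ln(1.27) = 0.2390169
ln(W_i) = ln(1.269) = 0.23822919
ln(W_f) - ln(W_i) = 0.2390169 - 0.23822919 = 7.8771e-04
SGR = 7.8771e-04 / 348 * 100 = 2.26353e-04 %/day

2.26353e-04 %/day


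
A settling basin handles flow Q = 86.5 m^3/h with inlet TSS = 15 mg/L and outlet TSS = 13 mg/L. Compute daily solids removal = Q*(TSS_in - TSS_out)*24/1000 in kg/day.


Concentration drop: TSS_in - TSS_out = 15 - 13 = 2 mg/L
Hourly solids removed = Q * dTSS = 86.5 m^3/h * 2 mg/L = 173 g/h  (m^3/h * mg/L = g/h)
Daily solids removed = 173 * 24 = 4152 g/day
Convert g to kg: 4152 / 1000 = 4.152 kg/day

4.152 kg/day


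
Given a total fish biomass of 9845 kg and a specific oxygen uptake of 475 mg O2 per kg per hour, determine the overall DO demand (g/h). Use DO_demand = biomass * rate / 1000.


Total O2 consumption (mg/h) = 9845 kg * 475 mg/(kg*h) = 4676375 mg/h
Convert to g/h: 4676375 / 1000 = 4676.375 g/h

4676.375 g/h


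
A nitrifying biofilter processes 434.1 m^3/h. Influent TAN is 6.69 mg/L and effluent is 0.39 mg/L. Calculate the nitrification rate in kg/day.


Concentration drop: TAN_in - TAN_out = 6.69 - 0.39 = 6.3 mg/L
Hourly TAN removed = Q * dTAN = 434.1 m^3/h * 6.3 mg/L = 2734.83 g/h  (m^3/h * mg/L = g/h)
Daily TAN removed = 2734.83 * 24 = 65635.92 g/day
Convert to kg/day: 65635.92 / 1000 = 65.63592 kg/day

65.63592 kg/day


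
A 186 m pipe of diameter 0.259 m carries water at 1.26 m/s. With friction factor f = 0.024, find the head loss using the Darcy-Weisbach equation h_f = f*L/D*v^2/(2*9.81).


v^2 = 1.26^2 = 1.5876 m^2/s^2
L/D = 186/0.259 = 718.14672
h_f = f*(L/D)*v^2/(2g) = 0.024 * 718.14672 * 1.5876 / 19.62 = 1.39465 m

1.39465 m


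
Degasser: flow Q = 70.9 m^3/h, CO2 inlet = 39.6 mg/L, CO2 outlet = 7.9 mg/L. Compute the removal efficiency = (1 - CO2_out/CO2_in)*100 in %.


CO2_out / CO2_in = 7.9 / 39.6 = 0.19949495
Fraction remaining = 0.19949495
efficiency = (1 - 0.19949495) * 100 = 80.0505 %

80.0505 %


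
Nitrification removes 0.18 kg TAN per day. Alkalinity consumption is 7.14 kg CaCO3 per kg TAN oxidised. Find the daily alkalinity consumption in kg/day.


Alkalinity factor: 7.14 kg CaCO3 consumed per kg TAN nitrified
alk = 0.18 kg TAN * 7.14 = 1.2852 kg CaCO3/day

1.2852 kg CaCO3/day


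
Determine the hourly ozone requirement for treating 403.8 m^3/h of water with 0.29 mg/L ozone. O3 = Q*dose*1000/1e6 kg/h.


O3 demand (mg/h) = Q * dose * 1000 = 403.8 * 0.29 * 1000 = 117102 mg/h
Convert mg to kg: 117102 / 1e6 = 0.117102 kg/h

0.117102 kg/h


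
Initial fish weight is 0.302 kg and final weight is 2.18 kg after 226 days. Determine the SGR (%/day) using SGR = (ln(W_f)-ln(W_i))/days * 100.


ln(W_f) = ln(2.18) = 0.77932488
ln(W_i) = ln(0.302) = -1.1973283
ln(W_f) - ln(W_i) = 0.77932488 - -1.1973283 = 1.9766532
SGR = 1.9766532 / 226 * 100 = 0.874625 %/day

0.874625 %/day


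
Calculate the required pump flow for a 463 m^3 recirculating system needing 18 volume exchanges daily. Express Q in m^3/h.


Daily recirculation volume = 463 m^3 * 18 = 8334 m^3/day
Flow rate Q = daily volume / 24 h = 8334 / 24 = 347.25 m^3/h

347.25 m^3/h


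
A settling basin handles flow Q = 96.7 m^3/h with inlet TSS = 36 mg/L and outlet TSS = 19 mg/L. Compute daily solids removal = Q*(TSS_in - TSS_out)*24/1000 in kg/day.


Concentration drop: TSS_in - TSS_out = 36 - 19 = 17 mg/L
Hourly solids removed = Q * dTSS = 96.7 m^3/h * 17 mg/L = 1643.9 g/h  (m^3/h * mg/L = g/h)
Daily solids removed = 1643.9 * 24 = 39453.6 g/day
Convert g to kg: 39453.6 / 1000 = 39.4536 kg/day

39.4536 kg/day


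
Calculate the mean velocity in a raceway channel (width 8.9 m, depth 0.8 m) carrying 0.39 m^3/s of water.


Cross-sectional area = W * d = 8.9 * 0.8 = 7.12 m^2
Velocity = Q / A = 0.39 / 7.12 = 0.0547753 m/s

0.0547753 m/s


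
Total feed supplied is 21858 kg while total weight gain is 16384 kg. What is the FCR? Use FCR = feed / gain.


FCR = feed consumed / weight gained
FCR = 21858 kg / 16384 kg = 1.33411

1.33411


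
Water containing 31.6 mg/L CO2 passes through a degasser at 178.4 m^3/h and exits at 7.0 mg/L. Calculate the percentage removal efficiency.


CO2_out / CO2_in = 7.0 / 31.6 = 0.22151899
Fraction remaining = 0.22151899
efficiency = (1 - 0.22151899) * 100 = 77.8481 %

77.8481 %


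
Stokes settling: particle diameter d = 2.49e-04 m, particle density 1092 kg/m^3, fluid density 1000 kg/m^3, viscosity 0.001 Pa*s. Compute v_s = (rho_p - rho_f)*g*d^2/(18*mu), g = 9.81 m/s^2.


Density difference: rho_p - rho_f = 1092 - 1000 = 92 kg/m^3
d^2 = (2.49e-04)^2 = 6.2001e-08 m^2
Numerator = (rho_p - rho_f) * g * d^2 = 92 * 9.81 * 6.2001e-08 = 5.5957143e-05
Denominator = 18 * mu = 18 * 0.001 = 0.018
v_s = 5.5957143e-05 / 0.018 = 0.00310873 m/s
Check: Re = rho_f * v_s * d / mu = 1000 * 0.00310873 * 2.49e-04 / 0.001 = 0.774 < 1, so Stokes' law applies.

0.00310873 m/s


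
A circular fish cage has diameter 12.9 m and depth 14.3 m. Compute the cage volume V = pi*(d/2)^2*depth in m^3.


r = d/2 = 12.9/2 = 6.45 m
Base area = pi*r^2 = pi*6.45^2 = 130.69811 m^2
Volume = 130.69811 * 14.3 = 1868.98 m^3

1868.98 m^3


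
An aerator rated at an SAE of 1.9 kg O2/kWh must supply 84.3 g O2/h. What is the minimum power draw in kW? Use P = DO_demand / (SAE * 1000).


SAE in g O2/kWh = 1.9 * 1000 = 1900 g/kWh
P = DO_demand / SAE_g = 84.3 / 1900 = 0.0443684 kW

0.0443684 kW


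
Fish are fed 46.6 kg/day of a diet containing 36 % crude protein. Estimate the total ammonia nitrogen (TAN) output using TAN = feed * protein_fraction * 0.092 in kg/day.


Protein in feed = 46.6 * 36/100 = 16.776 kg/day
TAN = protein * 0.092 = 16.776 * 0.092 = 1.543392 kg/day

1.543392 kg/day


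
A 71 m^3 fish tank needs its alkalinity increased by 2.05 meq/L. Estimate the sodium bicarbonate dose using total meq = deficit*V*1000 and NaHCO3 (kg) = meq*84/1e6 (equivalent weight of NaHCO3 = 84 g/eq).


Tank volume in L = 71 m^3 * 1000 = 71000 L
Total meq required = 2.05 meq/L * 71000 L = 145550 meq
NaHCO3 mass = 145550 meq * 84 mg/meq / 1e6 = 12.2262 kg

12.2262 kg


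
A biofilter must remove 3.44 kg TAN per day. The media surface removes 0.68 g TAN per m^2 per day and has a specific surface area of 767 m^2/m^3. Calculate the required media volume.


A = 3.44*1000 / 0.68 = 5058.8235 m^2
V = 5058.8235 / 767 = 6.5956

6.5956 m^3


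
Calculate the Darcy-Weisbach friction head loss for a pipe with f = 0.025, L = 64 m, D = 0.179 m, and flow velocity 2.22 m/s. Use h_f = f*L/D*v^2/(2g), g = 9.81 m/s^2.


v^2 = 2.22^2 = 4.9284 m^2/s^2
L/D = 64/0.179 = 357.5419
h_f = f*(L/D)*v^2/(2g) = 0.025 * 357.5419 * 4.9284 / 19.62 = 2.2453 m

2.2453 m


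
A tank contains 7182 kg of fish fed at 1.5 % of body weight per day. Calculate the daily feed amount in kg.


Feeding rate fraction = 1.5% / 100 = 0.015
Daily feed = 7182 kg * 0.015 = 107.73 kg/day

107.73 kg/day


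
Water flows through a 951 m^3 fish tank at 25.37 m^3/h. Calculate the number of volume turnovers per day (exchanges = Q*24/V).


Daily flow volume = 25.37 m^3/h * 24 h = 608.88 m^3/day
Exchanges = daily flow / tank volume = 608.88 / 951 = 0.640252 exchanges/day

0.640252 exchanges/day


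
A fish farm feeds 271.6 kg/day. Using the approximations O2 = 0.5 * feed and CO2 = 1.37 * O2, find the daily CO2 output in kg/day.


O2 = 271.6 * 0.5 = 135.8
CO2 = 135.8 * 1.37 = 186.046

186.046 kg/day


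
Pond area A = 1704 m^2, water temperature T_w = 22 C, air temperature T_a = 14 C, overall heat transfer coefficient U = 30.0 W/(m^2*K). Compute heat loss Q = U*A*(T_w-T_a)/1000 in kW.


Temperature difference dT = 22 - 14 = 8 K
Heat loss (W) = U * A * dT = 30.0 * 1704 * 8 = 408960 W
Convert to kW: 408960 / 1000 = 408.96 kW

408.96 kW


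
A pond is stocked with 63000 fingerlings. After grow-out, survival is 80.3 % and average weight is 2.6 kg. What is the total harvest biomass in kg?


Survivors = 63000 * 80.3/100 = 50589 fish
Harvest biomass = survivors * W_f = 50589 * 2.6 = 131531.4 kg

131531.4 kg


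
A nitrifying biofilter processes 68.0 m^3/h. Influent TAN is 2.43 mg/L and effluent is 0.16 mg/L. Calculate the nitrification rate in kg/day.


Concentration drop: TAN_in - TAN_out = 2.43 - 0.16 = 2.27 mg/L
Hourly TAN removed = Q * dTAN = 68.0 m^3/h * 2.27 mg/L = 154.36 g/h  (m^3/h * mg/L = g/h)
Daily TAN removed = 154.36 * 24 = 3704.64 g/day
Convert to kg/day: 3704.64 / 1000 = 3.70464 kg/day

3.70464 kg/day


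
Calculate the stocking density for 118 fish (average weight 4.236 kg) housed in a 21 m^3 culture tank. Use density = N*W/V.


Total biomass = 118 fish * 4.236 kg = 499.848 kg
Density = total biomass / volume = 499.848 / 21 = 23.8023 kg/m^3

23.8023 kg/m^3


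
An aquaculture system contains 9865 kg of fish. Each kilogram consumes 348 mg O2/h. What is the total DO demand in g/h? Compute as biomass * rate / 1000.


Total O2 consumption (mg/h) = 9865 kg * 348 mg/(kg*h) = 3433020 mg/h
Convert to g/h: 3433020 / 1000 = 3433.02 g/h

3433.02 g/h


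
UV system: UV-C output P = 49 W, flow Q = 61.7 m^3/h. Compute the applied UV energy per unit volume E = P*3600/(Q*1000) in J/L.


Energy delivered per hour = 49 W * 3600 s = 176400 J/h
Volume treated per hour = 61.7 m^3/h * 1000 = 61700 L/h
dose = 176400 / 61700 = 2.859 J/L

2.859 J/L


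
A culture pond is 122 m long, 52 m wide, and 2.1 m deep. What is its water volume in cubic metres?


Base area = L * W = 122 * 52 = 6344 m^2
Volume = area * depth = 6344 * 2.1 = 13322.4 m^3

13322.4 m^3


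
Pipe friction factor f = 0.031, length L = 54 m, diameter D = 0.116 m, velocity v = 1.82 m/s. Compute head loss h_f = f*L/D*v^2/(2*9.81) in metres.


v^2 = 1.82^2 = 3.3124 m^2/s^2
L/D = 54/0.116 = 465.51724
h_f = f*(L/D)*v^2/(2g) = 0.031 * 465.51724 * 3.3124 / 19.62 = 2.43636 m

2.43636 m


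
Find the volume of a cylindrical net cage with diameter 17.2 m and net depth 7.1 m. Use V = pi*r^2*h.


r = d/2 = 17.2/2 = 8.6 m
Base area = pi*r^2 = pi*8.6^2 = 232.35219 m^2
Volume = 232.35219 * 7.1 = 1649.7 m^3

1649.7 m^3


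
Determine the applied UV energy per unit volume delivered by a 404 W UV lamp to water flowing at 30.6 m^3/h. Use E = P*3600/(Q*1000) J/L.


Energy delivered per hour = 404 W * 3600 s = 1454400 J/h
Volume treated per hour = 30.6 m^3/h * 1000 = 30600 L/h
dose = 1454400 / 30600 = 47.5294 J/L

47.5294 J/L


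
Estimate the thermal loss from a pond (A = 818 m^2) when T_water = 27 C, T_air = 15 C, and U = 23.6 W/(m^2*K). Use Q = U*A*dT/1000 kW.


Temperature difference dT = 27 - 15 = 12 K
Heat loss (W) = U * A * dT = 23.6 * 818 * 12 = 231657.6 W
Convert to kW: 231657.6 / 1000 = 231.6576 kW

231.6576 kW


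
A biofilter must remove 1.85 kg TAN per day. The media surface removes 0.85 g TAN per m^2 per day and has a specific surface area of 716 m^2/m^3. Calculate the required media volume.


A = 1.85*1000 / 0.85 = 2176.4706 m^2
V = 2176.4706 / 716 = 3.03976

3.03976 m^3


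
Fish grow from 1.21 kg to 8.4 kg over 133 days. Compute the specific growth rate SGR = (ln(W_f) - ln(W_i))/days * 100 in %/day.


ln(W_f) = ln(8.4) = 2.1282317
ln(W_i) = ln(1.21) = 0.19062036
ln(W_f) - ln(W_i) = 2.1282317 - 0.19062036 = 1.9376113
SGR = 1.9376113 / 133 * 100 = 1.45685 %/day

1.45685 %/day


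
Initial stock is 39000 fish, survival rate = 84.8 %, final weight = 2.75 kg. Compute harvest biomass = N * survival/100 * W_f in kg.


Survivors = 39000 * 84.8/100 = 33072 fish
Harvest biomass = survivors * W_f = 33072 * 2.75 = 90948 kg

90948 kg


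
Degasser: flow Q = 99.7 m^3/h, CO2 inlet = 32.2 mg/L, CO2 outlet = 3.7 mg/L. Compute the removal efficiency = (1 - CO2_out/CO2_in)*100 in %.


CO2_out / CO2_in = 3.7 / 32.2 = 0.11490683
Fraction remaining = 0.11490683
efficiency = (1 - 0.11490683) * 100 = 88.5093 %

88.5093 %


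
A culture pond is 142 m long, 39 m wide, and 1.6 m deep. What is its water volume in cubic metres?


Base area = L * W = 142 * 39 = 5538 m^2
Volume = area * depth = 5538 * 1.6 = 8860.8 m^3

8860.8 m^3


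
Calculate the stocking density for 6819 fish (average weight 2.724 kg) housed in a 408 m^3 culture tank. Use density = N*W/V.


Total biomass = 6819 fish * 2.724 kg = 18574.956 kg
Density = total biomass / volume = 18574.956 / 408 = 45.5269 kg/m^3

45.5269 kg/m^3


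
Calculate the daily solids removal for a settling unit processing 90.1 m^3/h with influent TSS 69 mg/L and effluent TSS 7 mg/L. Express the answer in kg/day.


Concentration drop: TSS_in - TSS_out = 69 - 7 = 62 mg/L
Hourly solids removed = Q * dTSS = 90.1 m^3/h * 62 mg/L = 5586.2 g/h  (m^3/h * mg/L = g/h)
Daily solids removed = 5586.2 * 24 = 134068.8 g/day
Convert g to kg: 134068.8 / 1000 = 134.0688 kg/day

134.0688 kg/day


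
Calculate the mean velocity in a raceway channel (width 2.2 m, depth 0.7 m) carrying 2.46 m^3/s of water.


Cross-sectional area = W * d = 2.2 * 0.7 = 1.54 m^2
Velocity = Q / A = 2.46 / 1.54 = 1.5974 m/s

1.5974 m/s


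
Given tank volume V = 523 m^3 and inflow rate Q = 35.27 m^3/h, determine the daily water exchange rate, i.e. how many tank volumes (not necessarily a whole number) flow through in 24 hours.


Daily flow volume = 35.27 m^3/h * 24 h = 846.48 m^3/day
Exchanges = daily flow / tank volume = 846.48 / 523 = 1.61851 exchanges/day

1.61851 exchanges/day


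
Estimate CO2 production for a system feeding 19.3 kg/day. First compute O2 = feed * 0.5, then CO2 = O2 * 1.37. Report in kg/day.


O2 = 19.3 * 0.5 = 9.65
CO2 = 9.65 * 1.37 = 13.2205

13.2205 kg/day


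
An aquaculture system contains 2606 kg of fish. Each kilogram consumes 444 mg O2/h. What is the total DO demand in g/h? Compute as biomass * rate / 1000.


Total O2 consumption (mg/h) = 2606 kg * 444 mg/(kg*h) = 1157064 mg/h
Convert to g/h: 1157064 / 1000 = 1157.064 g/h

1157.064 g/h


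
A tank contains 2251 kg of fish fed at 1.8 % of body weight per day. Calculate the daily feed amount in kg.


Feeding rate fraction = 1.8% / 100 = 0.018
Daily feed = 2251 kg * 0.018 = 40.518 kg/day

40.518 kg/day


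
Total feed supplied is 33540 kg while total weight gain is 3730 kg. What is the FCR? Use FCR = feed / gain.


FCR = feed consumed / weight gained
FCR = 33540 kg / 3730 kg = 8.99196

8.99196


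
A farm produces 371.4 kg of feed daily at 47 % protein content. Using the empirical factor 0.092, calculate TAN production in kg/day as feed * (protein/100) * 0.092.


Protein in feed = 371.4 * 47/100 = 174.558 kg/day
TAN = protein * 0.092 = 174.558 * 0.092 = 16.059336 kg/day

16.059336 kg/day


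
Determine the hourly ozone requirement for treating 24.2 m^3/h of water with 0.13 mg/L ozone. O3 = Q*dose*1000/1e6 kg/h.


O3 demand (mg/h) = Q * dose * 1000 = 24.2 * 0.13 * 1000 = 3146 mg/h
Convert mg to kg: 3146 / 1e6 = 0.003146 kg/h

0.003146 kg/h


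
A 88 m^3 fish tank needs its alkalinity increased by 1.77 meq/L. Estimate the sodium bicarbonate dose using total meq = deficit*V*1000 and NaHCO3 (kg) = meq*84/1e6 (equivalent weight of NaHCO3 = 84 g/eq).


Tank volume in L = 88 m^3 * 1000 = 88000 L
Total meq required = 1.77 meq/L * 88000 L = 155760 meq
NaHCO3 mass = 155760 meq * 84 mg/meq / 1e6 = 13.0838 kg

13.0838 kg


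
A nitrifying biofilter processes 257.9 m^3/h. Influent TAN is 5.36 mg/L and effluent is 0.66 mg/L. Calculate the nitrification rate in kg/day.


Concentration drop: TAN_in - TAN_out = 5.36 - 0.66 = 4.7 mg/L
Hourly TAN removed = Q * dTAN = 257.9 m^3/h * 4.7 mg/L = 1212.13 g/h  (m^3/h * mg/L = g/h)
Daily TAN removed = 1212.13 * 24 = 29091.12 g/day
Convert to kg/day: 29091.12 / 1000 = 29.09112 kg/day

29.09112 kg/day


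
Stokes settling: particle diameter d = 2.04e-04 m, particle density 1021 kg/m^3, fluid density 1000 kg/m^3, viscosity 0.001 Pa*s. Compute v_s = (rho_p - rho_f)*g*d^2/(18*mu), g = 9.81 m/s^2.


Density difference: rho_p - rho_f = 1021 - 1000 = 21 kg/m^3
d^2 = (2.04e-04)^2 = 4.1616e-08 m^2
Numerator = (rho_p - rho_f) * g * d^2 = 21 * 9.81 * 4.1616e-08 = 8.5733122e-06
Denominator = 18 * mu = 18 * 0.001 = 0.018
v_s = 8.5733122e-06 / 0.018 = 4.76295e-04 m/s
Check: Re = rho_f * v_s * d / mu = 1000 * 4.76295e-04 * 2.04e-04 / 0.001 = 0.0972 < 1, so Stokes' law applies.

4.76295e-04 m/s
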